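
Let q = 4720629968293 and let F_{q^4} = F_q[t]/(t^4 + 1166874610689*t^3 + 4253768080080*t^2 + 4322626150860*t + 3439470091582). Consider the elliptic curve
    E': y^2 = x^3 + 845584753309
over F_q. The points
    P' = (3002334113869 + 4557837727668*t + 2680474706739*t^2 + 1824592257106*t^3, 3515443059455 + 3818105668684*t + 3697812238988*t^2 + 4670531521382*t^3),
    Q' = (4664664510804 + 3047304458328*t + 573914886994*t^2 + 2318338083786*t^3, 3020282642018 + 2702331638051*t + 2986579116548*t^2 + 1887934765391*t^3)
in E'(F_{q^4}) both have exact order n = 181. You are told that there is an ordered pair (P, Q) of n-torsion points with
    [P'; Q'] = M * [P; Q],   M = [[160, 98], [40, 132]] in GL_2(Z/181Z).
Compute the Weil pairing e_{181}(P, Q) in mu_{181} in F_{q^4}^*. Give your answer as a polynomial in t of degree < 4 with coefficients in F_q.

1194270735888 + 1157954772659*t + 619879153888*t^2 + 4307621163712*t^3

Since e_{181}(P,P)=e_{181}(Q,Q)=1 and e_{181}(Q,P)=e_{181}(P,Q)^{-1}, expanding e_{181}(160*P + 98*Q,40*P + 132*Q) leaves e(P,Q)^det(M).
160*132 - 98*40 = 17200; reduced mod 181: det = 5, inverse 145.
8-bit Miller (10110101) on E'/F_{4720629968293} with a'=0, b'=845584753309: accumulate tangent/chord ratios at Q'+S and P'+S'.
e_{181}(P',Q') = 22106082806 + 40627427907*t + 788469681144*t^2 + 2899095615303*t^3.
Finally e_{181}(P,Q) = 1194270735888 + 1157954772659*t + 619879153888*t^2 + 4307621163712*t^3.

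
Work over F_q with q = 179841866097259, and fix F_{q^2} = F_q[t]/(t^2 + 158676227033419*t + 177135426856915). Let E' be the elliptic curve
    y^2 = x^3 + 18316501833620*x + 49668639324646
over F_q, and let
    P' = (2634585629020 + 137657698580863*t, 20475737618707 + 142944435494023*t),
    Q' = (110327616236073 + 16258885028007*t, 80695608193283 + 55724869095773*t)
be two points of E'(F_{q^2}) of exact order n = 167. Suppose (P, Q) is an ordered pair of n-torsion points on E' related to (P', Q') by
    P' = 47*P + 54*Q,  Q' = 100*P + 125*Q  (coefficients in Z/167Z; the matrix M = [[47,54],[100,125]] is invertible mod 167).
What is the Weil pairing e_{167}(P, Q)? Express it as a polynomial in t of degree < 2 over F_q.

28349013922373 + 49104367894730*t

Alternating bilinearity on E[167] (values in mu_{167} in F_{179841866097259^2}) gives e(P',Q') = e(P,Q)^det(M).
det(M) mod 167 = 141; its inverse in (Z/167)^* is 122 (check: 141*122 mod 167 = 1).
Miller loop for e_{167} over F_{179841866097259^2}: bits of 167 = 10100111; 7 double steps + 4 add steps, l/v at each.
Result: e(P',Q') = 169063560067295 + 16025737852126*t.
Thus e_{167}(P,Q) = 28349013922373 + 49104367894730*t.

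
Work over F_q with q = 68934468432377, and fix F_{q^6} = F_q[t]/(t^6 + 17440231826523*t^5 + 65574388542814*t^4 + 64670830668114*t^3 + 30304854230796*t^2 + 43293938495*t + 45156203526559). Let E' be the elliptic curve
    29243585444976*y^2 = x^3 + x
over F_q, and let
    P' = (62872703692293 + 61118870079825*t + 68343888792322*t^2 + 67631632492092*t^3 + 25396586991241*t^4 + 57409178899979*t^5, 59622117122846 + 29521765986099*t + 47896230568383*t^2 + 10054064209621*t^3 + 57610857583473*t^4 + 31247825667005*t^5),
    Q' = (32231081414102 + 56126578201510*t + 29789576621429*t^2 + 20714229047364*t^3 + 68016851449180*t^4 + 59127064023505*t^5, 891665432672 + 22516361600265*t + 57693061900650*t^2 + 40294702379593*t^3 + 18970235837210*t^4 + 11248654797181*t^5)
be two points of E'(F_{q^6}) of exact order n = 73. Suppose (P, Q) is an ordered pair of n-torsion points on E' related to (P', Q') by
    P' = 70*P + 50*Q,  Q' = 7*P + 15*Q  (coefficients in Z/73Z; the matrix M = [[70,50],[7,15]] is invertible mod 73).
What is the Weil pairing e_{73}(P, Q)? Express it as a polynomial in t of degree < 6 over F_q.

Since e_{73}(P,P)=e_{73}(Q,Q)=1 and e_{73}(Q,P)=e_{73}(P,Q)^{-1}, expanding e_{73}(70*P + 50*Q,7*P + 15*Q) leaves e(P,Q)^det(M).
Inverting 43 mod 73: 17. Thus e_{73}(P,Q) = e(P',Q')^{17}.
Montgomery->Weierstrass: x_W = 6849523811298*x, y_W=6849523811298*y on F_{68934468432377}; lands on y^2=x^3+14570507042234*x.
Run Miller on y^2=x^3+14570507042234*x over F_{68934468432377}: ladder 1001001 (7 bits); e = f_P(D_Q)/f_Q(D_P).
Result: e(P',Q') = 62042446104158 + 41005488288261*t + 14023543873118*t^2 + 60307363653972*t^3 + 21021346145912*t^4 + 35843073270444*t^5.
(62042446104158 + 41005488288261*t + 14023543873118*t^2 + 60307363653972*t^3 + 21021346145912*t^4 + 35843073270444*t^5)^{17} mod (68934468432377,f) = 17477161302942 + 5668913297891*t + 23733439372585*t^2 + 50238063606499*t^3 + 25346538512749*t^4 + 13305209867858*t^5.

17477161302942 + 5668913297891*t + 23733439372585*t^2 + 50238063606499*t^3 + 25346538512749*t^4 + 13305209867858*t^5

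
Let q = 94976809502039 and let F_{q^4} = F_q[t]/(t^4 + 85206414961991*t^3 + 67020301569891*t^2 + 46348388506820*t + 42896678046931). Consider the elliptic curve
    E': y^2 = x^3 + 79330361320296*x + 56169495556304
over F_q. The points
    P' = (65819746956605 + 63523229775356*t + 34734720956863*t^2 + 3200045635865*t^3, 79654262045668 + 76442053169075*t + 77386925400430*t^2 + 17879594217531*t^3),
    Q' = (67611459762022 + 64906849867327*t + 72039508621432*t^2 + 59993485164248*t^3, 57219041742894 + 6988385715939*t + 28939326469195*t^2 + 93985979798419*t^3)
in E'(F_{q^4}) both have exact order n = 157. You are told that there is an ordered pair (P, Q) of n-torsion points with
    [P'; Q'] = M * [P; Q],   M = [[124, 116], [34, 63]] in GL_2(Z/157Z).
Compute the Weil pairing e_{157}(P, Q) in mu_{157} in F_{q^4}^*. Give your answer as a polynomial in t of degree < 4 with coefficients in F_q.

e_{157}(aP+bQ,cP+dQ) = e_{157}(P,Q)^(ad-bc); with (a,b,c,d)=(124,116,34,63) this gives the det-157 law.
124*63 - 116*34 = 3868; reduced mod 157: det = 100, inverse 11.
Build f_{157,P'} and f_{157,Q'} via the 8-bit ladder of 157=10011101_2; evaluate at shifted divisors; quotient in F_{94976809502039^4}.
Miller gives e_{157}(P',Q') = 4269635688224 + 81960905283862*t + 694569871154*t^2 + 57437045311116*t^3 in F_{94976809502039^4}.
(4269635688224 + 81960905283862*t + 694569871154*t^2 + 57437045311116*t^3)^{11} mod (94976809502039,f) = 33953024096548 + 21962621155975*t + 81234130682921*t^2 + 7824454692647*t^3.

33953024096548 + 21962621155975*t + 81234130682921*t^2 + 7824454692647*t^3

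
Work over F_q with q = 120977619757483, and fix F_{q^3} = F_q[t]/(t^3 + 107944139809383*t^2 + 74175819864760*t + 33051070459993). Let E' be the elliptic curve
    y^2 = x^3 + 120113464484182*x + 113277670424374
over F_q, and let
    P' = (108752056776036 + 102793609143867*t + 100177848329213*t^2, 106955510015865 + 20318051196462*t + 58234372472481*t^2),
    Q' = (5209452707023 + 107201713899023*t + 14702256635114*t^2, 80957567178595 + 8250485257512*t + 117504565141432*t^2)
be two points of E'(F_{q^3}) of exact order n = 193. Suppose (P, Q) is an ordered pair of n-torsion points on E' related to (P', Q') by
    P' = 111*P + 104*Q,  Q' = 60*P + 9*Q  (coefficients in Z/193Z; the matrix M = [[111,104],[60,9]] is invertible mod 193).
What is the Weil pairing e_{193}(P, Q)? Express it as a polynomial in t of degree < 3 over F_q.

48393458472982 + 6823241434911*t + 80844543977118*t^2

The 193-Weil pairing on E[193] over F_{120977619757483} is alternating-bilinear: e_{193}(P',Q') = e_{193}(P,Q)^det(M).
det M = 111*9 - 104*60 = -5241 = 163 (mod 193); 163^{-1} = 45 (mod 193).
8-bit Miller (11000001) on E'/F_{120977619757483} with a'=120113464484182, b'=113277670424374: accumulate tangent/chord ratios at Q'+S and P'+S'.
Miller gives e_{193}(P',Q') = 63735481379647 + 89438650344358*t + 43750422420678*t^2 in F_{120977619757483^3}.
Raise to 45: e(P,Q) = 48393458472982 + 6823241434911*t + 80844543977118*t^2 in mu_{193}.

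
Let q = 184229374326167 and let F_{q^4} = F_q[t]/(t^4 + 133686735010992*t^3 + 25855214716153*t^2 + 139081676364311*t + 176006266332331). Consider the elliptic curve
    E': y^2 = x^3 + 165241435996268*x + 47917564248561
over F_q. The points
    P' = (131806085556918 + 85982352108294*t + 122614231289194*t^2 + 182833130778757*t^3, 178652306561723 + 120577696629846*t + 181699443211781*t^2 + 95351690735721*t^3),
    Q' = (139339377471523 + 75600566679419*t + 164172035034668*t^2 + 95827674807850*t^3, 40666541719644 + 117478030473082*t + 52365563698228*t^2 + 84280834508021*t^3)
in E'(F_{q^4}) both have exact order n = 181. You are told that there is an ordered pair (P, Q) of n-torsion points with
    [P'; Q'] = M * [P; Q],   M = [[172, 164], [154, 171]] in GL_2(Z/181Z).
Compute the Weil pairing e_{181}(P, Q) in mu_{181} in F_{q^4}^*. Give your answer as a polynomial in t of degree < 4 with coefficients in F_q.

29529254428279 + 89778872501938*t + 28476001271295*t^2 + 148148861281011*t^3

Since e_{181}(P,P)=e_{181}(Q,Q)=1 and e_{181}(Q,P)=e_{181}(P,Q)^{-1}, expanding e_{181}(172*P + 164*Q,154*P + 171*Q) leaves e(P,Q)^det(M).
Hence e(P,Q) = e(P',Q')^{155} where 155 = 174^{-1} mod 181.
Miller loop for e_{181} over F_{184229374326167^4}: bits of 181 = 10110101; 7 double steps + 4 add steps, l/v at each.
f_P(D_Q)/f_Q(D_P) = 143375722492333 + 78931628897796*t + 56082121914004*t^2 + 68718699739070*t^3.
(143375722492333 + 78931628897796*t + 56082121914004*t^2 + 68718699739070*t^3)^{155} mod (184229374326167,f) = 29529254428279 + 89778872501938*t + 28476001271295*t^2 + 148148861281011*t^3.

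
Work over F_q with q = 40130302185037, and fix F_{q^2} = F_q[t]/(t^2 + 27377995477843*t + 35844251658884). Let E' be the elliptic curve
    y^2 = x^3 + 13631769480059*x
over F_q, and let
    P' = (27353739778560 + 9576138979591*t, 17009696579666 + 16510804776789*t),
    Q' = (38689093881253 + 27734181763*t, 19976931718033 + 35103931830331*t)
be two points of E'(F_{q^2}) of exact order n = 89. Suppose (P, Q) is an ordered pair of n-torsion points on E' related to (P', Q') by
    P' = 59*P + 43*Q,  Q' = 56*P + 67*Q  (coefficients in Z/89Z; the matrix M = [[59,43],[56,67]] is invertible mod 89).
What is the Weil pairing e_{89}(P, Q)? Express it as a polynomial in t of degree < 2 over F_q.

e_{89}(aP+bQ,cP+dQ) = e_{89}(P,Q)^(ad-bc); with (a,b,c,d)=(59,43,56,67) this gives the det-89 law.
Inverting 32 mod 89: 64. Thus e_{89}(P,Q) = e(P',Q')^{64}.
Miller loop for e_{89} over F_{40130302185037^2}: bits of 89 = 1011001; 6 double steps + 3 add steps, l/v at each.
So e_{89}(P',Q') = 28642370279286 + 13887924511584*t.
(28642370279286 + 13887924511584*t)^{64} mod (40130302185037,f) = 10338931896406 + 31074750762314*t.

10338931896406 + 31074750762314*t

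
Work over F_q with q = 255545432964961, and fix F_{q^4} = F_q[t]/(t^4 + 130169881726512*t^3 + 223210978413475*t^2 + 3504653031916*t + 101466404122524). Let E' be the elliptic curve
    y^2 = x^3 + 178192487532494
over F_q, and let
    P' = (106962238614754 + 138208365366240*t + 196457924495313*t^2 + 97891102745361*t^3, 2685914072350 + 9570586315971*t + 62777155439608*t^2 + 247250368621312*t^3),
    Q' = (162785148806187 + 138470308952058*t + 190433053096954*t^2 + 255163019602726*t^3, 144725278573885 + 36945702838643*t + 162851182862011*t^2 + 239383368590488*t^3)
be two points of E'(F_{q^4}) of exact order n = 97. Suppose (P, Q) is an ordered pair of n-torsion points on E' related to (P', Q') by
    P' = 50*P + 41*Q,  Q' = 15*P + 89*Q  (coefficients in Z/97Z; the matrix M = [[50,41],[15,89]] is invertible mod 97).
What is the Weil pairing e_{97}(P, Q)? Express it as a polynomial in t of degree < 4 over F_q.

Since e_{97}(P,P)=e_{97}(Q,Q)=1 and e_{97}(Q,P)=e_{97}(P,Q)^{-1}, expanding e_{97}(50*P + 41*Q,15*P + 89*Q) leaves e(P,Q)^det(M).
50*89 - 41*15 = 3835; reduced mod 97: det = 52, inverse 28.
Run Miller on y^2=x^3+178192487532494 over F_{255545432964961}: ladder 1100001 (7 bits); e = f_P(D_Q)/f_Q(D_P).
Miller gives e_{97}(P',Q') = 175443002092797 + 46832727110968*t + 132397465824409*t^2 + 71336544847862*t^3 in F_{255545432964961^4}.
Finally e_{97}(P,Q) = 252505200748753 + 249942969551659*t + 33858728770785*t^2 + 94362545016484*t^3.

252505200748753 + 249942969551659*t + 33858728770785*t^2 + 94362545016484*t^3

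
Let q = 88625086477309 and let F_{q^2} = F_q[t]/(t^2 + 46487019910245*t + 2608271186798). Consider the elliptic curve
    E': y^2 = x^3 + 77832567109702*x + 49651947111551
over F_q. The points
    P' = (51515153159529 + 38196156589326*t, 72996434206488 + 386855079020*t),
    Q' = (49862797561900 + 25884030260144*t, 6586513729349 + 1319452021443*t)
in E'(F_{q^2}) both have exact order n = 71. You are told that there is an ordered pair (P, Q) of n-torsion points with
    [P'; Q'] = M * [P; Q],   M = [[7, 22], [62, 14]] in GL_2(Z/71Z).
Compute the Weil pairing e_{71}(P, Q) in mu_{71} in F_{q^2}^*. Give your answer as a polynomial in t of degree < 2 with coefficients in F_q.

e_{71} is bilinear + alternating on E[71], so e_{71}(7*P + 22*Q, 62*P + 14*Q) = e_{71}(P,Q)^(7*14-22*62).
7*14 - 22*62 = -1266; reduced mod 71: det = 12, inverse 6.
Miller loop for e_{71} over F_{88625086477309^2}: bits of 71 = 1000111; 6 double steps + 3 add steps, l/v at each.
So e_{71}(P',Q') = 70786935087701 + 70170448311060*t.
Thus e_{71}(P,Q) = 42150813505137 + 66183971078966*t.

42150813505137 + 66183971078966*t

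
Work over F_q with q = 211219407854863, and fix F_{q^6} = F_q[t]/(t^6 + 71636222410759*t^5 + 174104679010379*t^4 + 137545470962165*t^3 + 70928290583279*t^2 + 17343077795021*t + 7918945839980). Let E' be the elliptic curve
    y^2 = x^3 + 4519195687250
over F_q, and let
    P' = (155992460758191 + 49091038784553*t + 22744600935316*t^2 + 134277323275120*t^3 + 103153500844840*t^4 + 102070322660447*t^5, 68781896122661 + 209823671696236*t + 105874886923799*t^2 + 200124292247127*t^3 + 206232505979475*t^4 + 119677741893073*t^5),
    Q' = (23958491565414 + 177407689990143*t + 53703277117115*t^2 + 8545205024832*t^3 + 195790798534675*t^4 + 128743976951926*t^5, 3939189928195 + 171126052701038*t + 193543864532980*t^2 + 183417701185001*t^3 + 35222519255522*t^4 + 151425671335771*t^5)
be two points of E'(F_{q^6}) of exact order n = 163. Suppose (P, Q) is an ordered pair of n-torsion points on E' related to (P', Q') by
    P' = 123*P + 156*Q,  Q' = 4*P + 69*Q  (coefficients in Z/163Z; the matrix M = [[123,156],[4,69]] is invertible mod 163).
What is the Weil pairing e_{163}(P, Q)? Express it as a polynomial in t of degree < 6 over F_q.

e_{163}(aP+bQ,cP+dQ) = e_{163}(P,Q)^(ad-bc); with (a,b,c,d)=(123,156,4,69) this gives the det-163 law.
So e_{163}(P,Q) = e_{163}(P',Q')^{46}, since 39*46 = 1 mod 163.
n = 163 = (10100011)_2 (8 bits, wt 4); accumulate f_{163,P'}(Q'+S)/f_{163,P'}(S) along the 7-step ladder.
So e_{163}(P',Q') = 164163475994877 + 27667024049415*t + 37646178471011*t^2 + 203931989427635*t^3 + 131782233567564*t^4 + 92999544777424*t^5.
Hence e(P,Q) = 43497693348690 + 141037899595133*t + 145530011289502*t^2 + 70188400713996*t^3 + 164268524812838*t^4 + 33042350226997*t^5 in F_{211219407854863^6}^*.

43497693348690 + 141037899595133*t + 145530011289502*t^2 + 70188400713996*t^3 + 164268524812838*t^4 + 33042350226997*t^5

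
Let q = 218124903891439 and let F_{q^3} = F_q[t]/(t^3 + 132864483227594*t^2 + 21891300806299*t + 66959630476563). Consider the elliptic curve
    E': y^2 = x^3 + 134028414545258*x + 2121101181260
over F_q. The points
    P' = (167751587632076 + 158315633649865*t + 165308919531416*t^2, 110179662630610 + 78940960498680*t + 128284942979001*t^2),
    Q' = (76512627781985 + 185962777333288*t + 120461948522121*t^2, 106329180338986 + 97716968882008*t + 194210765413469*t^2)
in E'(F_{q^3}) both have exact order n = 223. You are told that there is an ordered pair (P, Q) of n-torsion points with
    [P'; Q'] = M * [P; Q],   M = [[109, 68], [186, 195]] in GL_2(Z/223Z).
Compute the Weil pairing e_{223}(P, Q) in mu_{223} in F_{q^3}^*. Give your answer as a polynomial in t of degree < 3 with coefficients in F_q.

89141125324051 + 138382962770581*t + 133759204930970*t^2

e_{223} is bilinear + alternating on E[223], so e_{223}(109*P + 68*Q, 186*P + 195*Q) = e_{223}(P,Q)^(109*195-68*186).
Inverting 133 mod 223: 166. Thus e_{223}(P,Q) = e(P',Q')^{166}.
n = 223 = (11011111)_2 (8 bits, wt 7); accumulate f_{223,P'}(Q'+S)/f_{223,P'}(S) along the 7-step ladder.
The quotient is 205810242574437 + 85345446292874*t + 149790889817022*t^2.
Finally e_{223}(P,Q) = 89141125324051 + 138382962770581*t + 133759204930970*t^2.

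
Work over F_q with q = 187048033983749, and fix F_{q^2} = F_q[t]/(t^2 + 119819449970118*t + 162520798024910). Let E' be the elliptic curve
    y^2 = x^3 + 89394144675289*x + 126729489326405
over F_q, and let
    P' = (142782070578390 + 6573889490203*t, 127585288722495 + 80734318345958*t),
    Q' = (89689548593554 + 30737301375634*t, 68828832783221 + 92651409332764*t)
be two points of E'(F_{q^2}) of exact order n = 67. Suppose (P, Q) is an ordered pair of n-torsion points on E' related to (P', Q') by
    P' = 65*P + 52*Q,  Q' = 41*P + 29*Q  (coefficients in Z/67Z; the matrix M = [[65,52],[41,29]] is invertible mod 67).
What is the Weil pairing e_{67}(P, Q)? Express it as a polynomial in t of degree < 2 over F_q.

57524254774933 + 57496393276377*t

e_{67}(aP+bQ,cP+dQ) = e_{67}(P,Q)^(ad-bc); with (a,b,c,d)=(65,52,41,29) this gives the det-67 law.
det M = 65*29 - 52*41 = -247 = 21 (mod 67); 21^{-1} = 16 (mod 67).
Run Miller on y^2=x^3+89394144675289*x+126729489326405 over F_{187048033983749}: ladder 1000011 (7 bits); e = f_P(D_Q)/f_Q(D_P).
f_P(D_Q)/f_Q(D_P) = 150053157094117 + 23553167116721*t.
(150053157094117 + 23553167116721*t)^{16} mod (187048033983749,f) = 57524254774933 + 57496393276377*t.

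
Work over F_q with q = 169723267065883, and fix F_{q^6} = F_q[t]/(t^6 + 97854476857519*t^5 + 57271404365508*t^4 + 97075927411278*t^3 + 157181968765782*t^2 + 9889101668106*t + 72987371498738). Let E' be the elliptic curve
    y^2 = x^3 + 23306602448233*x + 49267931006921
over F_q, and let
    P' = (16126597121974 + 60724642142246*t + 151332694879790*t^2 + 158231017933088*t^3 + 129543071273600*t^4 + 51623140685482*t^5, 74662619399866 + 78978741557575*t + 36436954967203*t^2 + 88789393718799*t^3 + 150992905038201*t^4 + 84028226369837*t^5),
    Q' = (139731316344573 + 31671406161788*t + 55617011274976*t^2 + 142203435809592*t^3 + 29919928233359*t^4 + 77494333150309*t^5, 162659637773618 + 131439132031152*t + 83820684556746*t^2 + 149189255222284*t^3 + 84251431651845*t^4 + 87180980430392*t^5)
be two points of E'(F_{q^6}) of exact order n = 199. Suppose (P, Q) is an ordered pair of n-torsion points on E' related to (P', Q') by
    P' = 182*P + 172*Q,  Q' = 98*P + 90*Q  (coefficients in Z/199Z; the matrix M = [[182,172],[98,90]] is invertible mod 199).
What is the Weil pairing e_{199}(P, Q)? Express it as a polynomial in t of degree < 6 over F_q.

Alternating bilinearity on E[199] (values in mu_{199} in F_{169723267065883^6}) gives e(P',Q') = e(P,Q)^det(M).
Inverting 121 mod 199: 125. Thus e_{199}(P,Q) = e(P',Q')^{125}.
Miller loop for e_{199} over F_{169723267065883^6}: bits of 199 = 11000111; 7 double steps + 4 add steps, l/v at each.
So e_{199}(P',Q') = 149004766113761 + 13571248441766*t + 22252332564836*t^2 + 125371974385608*t^3 + 78974914994709*t^4 + 120492947090317*t^5.
Finally e_{199}(P,Q) = 12689018421104 + 144121572915405*t + 139211816785949*t^2 + 109124034794836*t^3 + 8835969132973*t^4 + 143688627891130*t^5.

12689018421104 + 144121572915405*t + 139211816785949*t^2 + 109124034794836*t^3 + 8835969132973*t^4 + 143688627891130*t^5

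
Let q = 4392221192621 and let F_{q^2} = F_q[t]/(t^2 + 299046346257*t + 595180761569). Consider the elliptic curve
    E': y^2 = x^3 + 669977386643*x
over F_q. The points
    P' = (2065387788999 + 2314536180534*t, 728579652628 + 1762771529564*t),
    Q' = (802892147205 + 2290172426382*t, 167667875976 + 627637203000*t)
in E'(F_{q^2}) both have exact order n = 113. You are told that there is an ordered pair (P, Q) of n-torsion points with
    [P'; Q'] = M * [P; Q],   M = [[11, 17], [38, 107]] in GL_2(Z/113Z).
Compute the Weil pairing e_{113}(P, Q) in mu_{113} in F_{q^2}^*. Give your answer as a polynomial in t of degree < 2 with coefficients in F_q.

1940694753572 + 3525383201734*t

Under M = [[11,17],[38,107]] in GL_2(Z/113), e_{113}(P',Q') = e_{113}(P,Q)^(11*107-17*38 mod 113).
det M = 11*107 - 17*38 = 531 = 79 (mod 113); 79^{-1} = 103 (mod 113).
Build f_{113,P'} and f_{113,Q'} via the 7-bit ladder of 113=1110001_2; evaluate at shifted divisors; quotient in F_{4392221192621^2}.
So e_{113}(P',Q') = 1341840356600 + 268371410884*t.
Thus e_{113}(P,Q) = 1940694753572 + 3525383201734*t.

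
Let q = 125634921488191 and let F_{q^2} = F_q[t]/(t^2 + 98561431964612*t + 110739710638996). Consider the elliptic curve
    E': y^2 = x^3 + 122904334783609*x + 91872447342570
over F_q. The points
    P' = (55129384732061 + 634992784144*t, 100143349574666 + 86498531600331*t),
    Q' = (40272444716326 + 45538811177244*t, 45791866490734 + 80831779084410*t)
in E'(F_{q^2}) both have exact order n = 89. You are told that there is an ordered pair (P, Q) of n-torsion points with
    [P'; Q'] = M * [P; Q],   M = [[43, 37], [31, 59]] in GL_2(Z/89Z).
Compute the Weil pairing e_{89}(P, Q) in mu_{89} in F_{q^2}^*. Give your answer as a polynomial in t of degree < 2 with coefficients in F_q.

75272426154482 + 47143566117330*t

e_{89}(aP+bQ,cP+dQ) = e_{89}(P,Q)^(ad-bc); with (a,b,c,d)=(43,37,31,59) this gives the det-89 law.
Hence e(P,Q) = e(P',Q')^{34} where 34 = 55^{-1} mod 89.
Double-and-add over 1011001: 7-1 doublings, 4-1 additions; each step l_{T,T}/v_{2T} or l_{T,P'}/v at Q'+S for random S.
e_{89}(P',Q') = 17707910079580 + 36515215313500*t.
Raise to 34: e(P,Q) = 75272426154482 + 47143566117330*t in mu_{89}.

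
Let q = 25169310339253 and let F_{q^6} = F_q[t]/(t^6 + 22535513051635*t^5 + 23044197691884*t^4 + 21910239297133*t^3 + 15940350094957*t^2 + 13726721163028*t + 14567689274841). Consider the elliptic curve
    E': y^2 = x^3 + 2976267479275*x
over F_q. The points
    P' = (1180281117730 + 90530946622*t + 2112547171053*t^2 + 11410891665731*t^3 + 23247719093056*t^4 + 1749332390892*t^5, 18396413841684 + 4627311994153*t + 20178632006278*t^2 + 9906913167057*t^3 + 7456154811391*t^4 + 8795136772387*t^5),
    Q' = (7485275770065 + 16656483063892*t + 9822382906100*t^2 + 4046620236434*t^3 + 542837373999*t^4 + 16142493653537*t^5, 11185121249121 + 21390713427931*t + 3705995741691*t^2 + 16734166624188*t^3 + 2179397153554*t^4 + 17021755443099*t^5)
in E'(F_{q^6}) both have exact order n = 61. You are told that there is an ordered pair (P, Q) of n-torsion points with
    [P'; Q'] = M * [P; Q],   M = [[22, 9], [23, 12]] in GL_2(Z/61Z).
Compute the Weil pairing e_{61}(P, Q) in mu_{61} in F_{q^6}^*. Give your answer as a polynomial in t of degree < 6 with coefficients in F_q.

18961338379082 + 7825320254421*t + 14053783740233*t^2 + 19821283467429*t^3 + 18729922063984*t^4 + 12850538913301*t^5

The 61-Weil pairing on E[61] over F_{25169310339253} is alternating-bilinear: e_{61}(P',Q') = e_{61}(P,Q)^det(M).
det M = 22*12 - 9*23 = 57 = 57 (mod 61); 57^{-1} = 15 (mod 61).
Miller loop for e_{61} over F_{25169310339253^6}: bits of 61 = 111101; 5 double steps + 4 add steps, l/v at each.
Result: e(P',Q') = 7396981752638 + 9900377909495*t + 3671587165016*t^2 + 9785500891725*t^3 + 13863790466163*t^4 + 24264610823189*t^5.
Raise to 15: e(P,Q) = 18961338379082 + 7825320254421*t + 14053783740233*t^2 + 19821283467429*t^3 + 18729922063984*t^4 + 12850538913301*t^5 in mu_{61}.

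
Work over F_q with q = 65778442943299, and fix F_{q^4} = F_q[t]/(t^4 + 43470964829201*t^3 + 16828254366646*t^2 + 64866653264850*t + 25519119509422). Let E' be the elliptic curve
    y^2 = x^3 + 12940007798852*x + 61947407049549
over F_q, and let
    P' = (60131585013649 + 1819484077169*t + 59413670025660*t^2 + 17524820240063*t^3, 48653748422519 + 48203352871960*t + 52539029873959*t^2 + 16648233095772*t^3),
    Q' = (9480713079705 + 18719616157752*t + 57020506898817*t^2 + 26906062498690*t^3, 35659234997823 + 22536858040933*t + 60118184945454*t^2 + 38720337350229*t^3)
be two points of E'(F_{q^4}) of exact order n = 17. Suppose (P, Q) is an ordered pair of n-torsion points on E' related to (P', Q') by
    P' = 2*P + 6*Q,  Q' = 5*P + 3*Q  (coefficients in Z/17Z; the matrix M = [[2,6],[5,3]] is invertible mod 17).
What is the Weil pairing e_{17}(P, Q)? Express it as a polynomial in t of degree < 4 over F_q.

Under M = [[2,6],[5,3]] in GL_2(Z/17), e_{17}(P',Q') = e_{17}(P,Q)^(2*3-6*5 mod 17).
So e_{17}(P,Q) = e_{17}(P',Q')^{12}, since 10*12 = 1 mod 17.
Miller loop for e_{17} over F_{65778442943299^4}: bits of 17 = 10001; 4 double steps + 1 add steps, l/v at each.
So e_{17}(P',Q') = 6130603239673 + 11126022563680*t + 63825475655128*t^2 + 22062947236788*t^3.
Thus e_{17}(P,Q) = 43836779062207 + 33634375828128*t + 50438358438613*t^2 + 31204538670368*t^3.

43836779062207 + 33634375828128*t + 50438358438613*t^2 + 31204538670368*t^3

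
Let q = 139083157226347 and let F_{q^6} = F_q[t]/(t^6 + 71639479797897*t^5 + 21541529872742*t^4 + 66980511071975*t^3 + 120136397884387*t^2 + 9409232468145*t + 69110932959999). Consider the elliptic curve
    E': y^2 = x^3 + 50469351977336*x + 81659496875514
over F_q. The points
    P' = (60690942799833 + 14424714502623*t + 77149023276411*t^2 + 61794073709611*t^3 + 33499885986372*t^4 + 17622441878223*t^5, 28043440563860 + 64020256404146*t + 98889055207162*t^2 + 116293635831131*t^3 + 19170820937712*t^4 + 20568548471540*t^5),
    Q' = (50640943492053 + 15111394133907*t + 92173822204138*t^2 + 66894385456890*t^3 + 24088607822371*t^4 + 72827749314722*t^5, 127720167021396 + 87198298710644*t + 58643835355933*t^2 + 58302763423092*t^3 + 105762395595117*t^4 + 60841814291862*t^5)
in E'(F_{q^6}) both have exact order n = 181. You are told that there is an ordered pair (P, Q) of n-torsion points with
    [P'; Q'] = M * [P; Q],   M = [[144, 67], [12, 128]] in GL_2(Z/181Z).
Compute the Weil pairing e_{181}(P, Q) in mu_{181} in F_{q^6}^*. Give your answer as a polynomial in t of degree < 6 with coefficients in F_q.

116042205608698 + 5948705574858*t + 27795312469229*t^2 + 13758408606466*t^3 + 135212860029980*t^4 + 14226168972672*t^5

The 181-Weil pairing on E[181] over F_{139083157226347} is alternating-bilinear: e_{181}(P',Q') = e_{181}(P,Q)^det(M).
Inverting 71 mod 181: 51. Thus e_{181}(P,Q) = e(P',Q')^{51}.
Double-and-add over 10110101: 8-1 doublings, 5-1 additions; each step l_{T,T}/v_{2T} or l_{T,P'}/v at Q'+S for random S.
Miller gives e_{181}(P',Q') = 22675507509413 + 13507878868013*t + 67803391423893*t^2 + 40574323515687*t^3 + 9164606084182*t^4 + 53772150964114*t^5 in F_{139083157226347^6}.
(22675507509413 + 13507878868013*t + 67803391423893*t^2 + 40574323515687*t^3 + 9164606084182*t^4 + 53772150964114*t^5)^{51} mod (139083157226347,f) = 116042205608698 + 5948705574858*t + 27795312469229*t^2 + 13758408606466*t^3 + 135212860029980*t^4 + 14226168972672*t^5.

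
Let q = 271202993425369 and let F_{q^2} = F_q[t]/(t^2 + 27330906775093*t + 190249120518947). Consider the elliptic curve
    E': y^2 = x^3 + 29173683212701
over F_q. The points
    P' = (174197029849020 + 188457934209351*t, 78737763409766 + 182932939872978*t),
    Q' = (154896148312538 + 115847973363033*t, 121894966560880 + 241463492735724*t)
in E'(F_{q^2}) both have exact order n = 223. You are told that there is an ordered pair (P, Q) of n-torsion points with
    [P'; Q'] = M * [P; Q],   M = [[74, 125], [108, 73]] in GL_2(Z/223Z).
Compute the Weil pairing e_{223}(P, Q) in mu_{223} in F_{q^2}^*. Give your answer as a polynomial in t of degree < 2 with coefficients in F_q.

e_{223}(aP+bQ,cP+dQ) = e_{223}(P,Q)^(ad-bc); with (a,b,c,d)=(74,125,108,73) this gives the det-223 law.
det(M) mod 223 = 153; its inverse in (Z/223)^* is 86 (check: 153*86 mod 223 = 1).
Run Miller on y^2=x^3+29173683212701 over F_{271202993425369}: ladder 11011111 (8 bits); e = f_P(D_Q)/f_Q(D_P).
f_P(D_Q)/f_Q(D_P) = 117933928887368 + 66791067776848*t.
(117933928887368 + 66791067776848*t)^{86} mod (271202993425369,f) = 15123550659215 + 83817143213768*t.

15123550659215 + 83817143213768*t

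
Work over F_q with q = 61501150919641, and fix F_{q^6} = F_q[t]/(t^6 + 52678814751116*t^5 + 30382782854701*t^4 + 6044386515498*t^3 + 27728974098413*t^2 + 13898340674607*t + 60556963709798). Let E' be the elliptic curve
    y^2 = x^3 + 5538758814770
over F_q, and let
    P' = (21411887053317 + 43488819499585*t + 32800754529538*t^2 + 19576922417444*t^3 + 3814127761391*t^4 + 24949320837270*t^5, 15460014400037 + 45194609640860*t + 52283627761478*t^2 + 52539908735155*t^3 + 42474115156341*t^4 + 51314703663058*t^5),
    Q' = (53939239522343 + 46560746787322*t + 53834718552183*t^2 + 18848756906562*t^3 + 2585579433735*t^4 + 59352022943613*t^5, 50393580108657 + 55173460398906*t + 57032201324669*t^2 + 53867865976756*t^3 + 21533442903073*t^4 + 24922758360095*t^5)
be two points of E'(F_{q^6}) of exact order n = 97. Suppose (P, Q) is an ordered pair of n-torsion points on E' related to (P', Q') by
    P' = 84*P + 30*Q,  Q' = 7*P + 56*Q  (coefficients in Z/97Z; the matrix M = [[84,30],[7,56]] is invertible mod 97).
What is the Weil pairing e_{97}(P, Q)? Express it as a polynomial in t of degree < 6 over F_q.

e_{97}(aP+bQ,cP+dQ) = e_{97}(P,Q)^(ad-bc); with (a,b,c,d)=(84,30,7,56) this gives the det-97 law.
84*56 - 30*7 = 4494; reduced mod 97: det = 32, inverse 94.
7-bit Miller (1100001) on E'/F_{61501150919641} with a'=0, b'=5538758814770: accumulate tangent/chord ratios at Q'+S and P'+S'.
e_{97}(P',Q') = 56251268406214 + 10570267173401*t + 49680873892903*t^2 + 28836165864229*t^3 + 15092183987876*t^4 + 13432912262783*t^5.
Hence e(P,Q) = 12203243827637 + 30712071622054*t + 7596610294473*t^2 + 214638695740*t^3 + 25653457475434*t^4 + 52790568239508*t^5 in F_{61501150919641^6}^*.

12203243827637 + 30712071622054*t + 7596610294473*t^2 + 214638695740*t^3 + 25653457475434*t^4 + 52790568239508*t^5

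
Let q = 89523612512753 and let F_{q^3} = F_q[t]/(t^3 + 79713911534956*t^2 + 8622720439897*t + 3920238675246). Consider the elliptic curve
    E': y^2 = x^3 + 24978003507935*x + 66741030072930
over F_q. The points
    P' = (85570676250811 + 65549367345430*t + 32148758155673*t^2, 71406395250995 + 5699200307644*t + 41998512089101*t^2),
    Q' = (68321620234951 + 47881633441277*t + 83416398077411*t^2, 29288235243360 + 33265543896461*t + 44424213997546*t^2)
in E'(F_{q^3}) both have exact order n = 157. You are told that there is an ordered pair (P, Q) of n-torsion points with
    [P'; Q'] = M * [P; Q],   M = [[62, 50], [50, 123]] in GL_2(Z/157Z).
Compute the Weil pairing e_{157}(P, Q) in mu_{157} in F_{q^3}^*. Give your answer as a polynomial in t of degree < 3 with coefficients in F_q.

The 157-Weil pairing on E[157] over F_{89523612512753} is alternating-bilinear: e_{157}(P',Q') = e_{157}(P,Q)^det(M).
det(M) mod 157 = 102; its inverse in (Z/157)^* is 137 (check: 102*137 mod 157 = 1).
Run Miller on y^2=x^3+24978003507935*x+66741030072930 over F_{89523612512753}: ladder 10011101 (8 bits); e = f_P(D_Q)/f_Q(D_P).
Miller gives e_{157}(P',Q') = 45231691249530 + 33520475775863*t + 54804450300984*t^2 in F_{89523612512753^3}.
Thus e_{157}(P,Q) = 88670500025055 + 27618225882845*t + 64146257814116*t^2.

88670500025055 + 27618225882845*t + 64146257814116*t^2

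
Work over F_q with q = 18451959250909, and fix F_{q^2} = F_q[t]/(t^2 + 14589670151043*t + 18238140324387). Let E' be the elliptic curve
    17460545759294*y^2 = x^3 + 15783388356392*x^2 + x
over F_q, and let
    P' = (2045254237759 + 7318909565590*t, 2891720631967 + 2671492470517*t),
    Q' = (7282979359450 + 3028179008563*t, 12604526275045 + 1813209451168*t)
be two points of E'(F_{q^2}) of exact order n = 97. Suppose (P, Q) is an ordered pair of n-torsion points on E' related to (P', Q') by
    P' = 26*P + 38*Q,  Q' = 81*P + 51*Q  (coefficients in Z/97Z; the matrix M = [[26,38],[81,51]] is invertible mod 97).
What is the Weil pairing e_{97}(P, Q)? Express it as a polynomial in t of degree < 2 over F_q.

313631363172 + 4236757745327*t

Since e_{97}(P,P)=e_{97}(Q,Q)=1 and e_{97}(Q,P)=e_{97}(P,Q)^{-1}, expanding e_{97}(26*P + 38*Q,81*P + 51*Q) leaves e(P,Q)^det(M).
det M = 26*51 - 38*81 = -1752 = 91 (mod 97); 91^{-1} = 16 (mod 97).
Montgomery->Weierstrass: x_W = 141943363310*x+17964153309496, y_W=141943363310*y on F_{18451959250909}; lands on y^2=x^3+297345562685.
Double-and-add over 1100001: 7-1 doublings, 3-1 additions; each step l_{T,T}/v_{2T} or l_{T,P'}/v at Q'+S for random S.
f_P(D_Q)/f_Q(D_P) = 7108844627086 + 17462827720289*t.
(7108844627086 + 17462827720289*t)^{16} mod (18451959250909,f) = 313631363172 + 4236757745327*t.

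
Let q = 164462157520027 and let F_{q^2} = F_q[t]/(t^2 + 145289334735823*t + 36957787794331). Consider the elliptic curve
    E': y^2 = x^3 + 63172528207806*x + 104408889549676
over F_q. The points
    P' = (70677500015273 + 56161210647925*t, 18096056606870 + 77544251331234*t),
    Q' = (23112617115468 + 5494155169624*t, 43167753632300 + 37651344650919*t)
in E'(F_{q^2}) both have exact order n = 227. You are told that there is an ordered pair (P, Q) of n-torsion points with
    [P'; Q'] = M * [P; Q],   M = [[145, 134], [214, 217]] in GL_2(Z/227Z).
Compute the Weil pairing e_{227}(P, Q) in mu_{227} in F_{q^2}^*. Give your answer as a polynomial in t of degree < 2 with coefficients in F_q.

34197366897185 + 111402410950716*t

e_{227}(aP+bQ,cP+dQ) = e_{227}(P,Q)^(ad-bc); with (a,b,c,d)=(145,134,214,217) this gives the det-227 law.
So e_{227}(P,Q) = e_{227}(P',Q')^{7}, since 65*7 = 1 mod 227.
n = 227 = (11100011)_2 (8 bits, wt 5); accumulate f_{227,P'}(Q'+S)/f_{227,P'}(S) along the 7-step ladder.
e_{227}(P',Q') = 34978001467056 + 152755735116541*t.
(34978001467056 + 152755735116541*t)^{7} mod (164462157520027,f) = 34197366897185 + 111402410950716*t.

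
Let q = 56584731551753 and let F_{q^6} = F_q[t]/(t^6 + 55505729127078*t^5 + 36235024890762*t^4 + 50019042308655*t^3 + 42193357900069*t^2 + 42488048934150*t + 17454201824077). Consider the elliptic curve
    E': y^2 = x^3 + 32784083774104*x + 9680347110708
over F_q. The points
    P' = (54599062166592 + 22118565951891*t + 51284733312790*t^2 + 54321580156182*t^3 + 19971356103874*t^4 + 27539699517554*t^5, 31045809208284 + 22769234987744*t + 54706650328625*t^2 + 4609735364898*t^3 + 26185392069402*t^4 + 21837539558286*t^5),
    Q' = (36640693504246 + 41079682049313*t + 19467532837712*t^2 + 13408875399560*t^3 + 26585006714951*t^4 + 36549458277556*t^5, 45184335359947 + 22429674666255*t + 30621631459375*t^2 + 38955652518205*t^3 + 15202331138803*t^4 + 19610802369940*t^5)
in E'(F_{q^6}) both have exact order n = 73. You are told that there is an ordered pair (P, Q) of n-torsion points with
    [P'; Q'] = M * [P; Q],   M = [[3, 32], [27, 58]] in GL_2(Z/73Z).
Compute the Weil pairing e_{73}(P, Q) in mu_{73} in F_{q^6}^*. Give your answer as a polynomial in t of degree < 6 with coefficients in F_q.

e_{73} is bilinear + alternating on E[73], so e_{73}(3*P + 32*Q, 27*P + 58*Q) = e_{73}(P,Q)^(3*58-32*27).
det(M) mod 73 = 40; its inverse in (Z/73)^* is 42 (check: 40*42 mod 73 = 1).
Double-and-add over 1001001: 7-1 doublings, 3-1 additions; each step l_{T,T}/v_{2T} or l_{T,P'}/v at Q'+S for random S.
e_{73}(P',Q') = 46036141724248 + 53196756619998*t + 44188556785414*t^2 + 29644281431354*t^3 + 31221045163689*t^4 + 34565447939452*t^5.
e_{73}(P,Q) = (46036141724248 + 53196756619998*t + 44188556785414*t^2 + 29644281431354*t^3 + 31221045163689*t^4 + 34565447939452*t^5)^{42} = 53127547122974 + 22765685341235*t + 38138522165074*t^2 + 21672478296535*t^3 + 11238173807079*t^4 + 10273327950884*t^5.

53127547122974 + 22765685341235*t + 38138522165074*t^2 + 21672478296535*t^3 + 11238173807079*t^4 + 10273327950884*t^5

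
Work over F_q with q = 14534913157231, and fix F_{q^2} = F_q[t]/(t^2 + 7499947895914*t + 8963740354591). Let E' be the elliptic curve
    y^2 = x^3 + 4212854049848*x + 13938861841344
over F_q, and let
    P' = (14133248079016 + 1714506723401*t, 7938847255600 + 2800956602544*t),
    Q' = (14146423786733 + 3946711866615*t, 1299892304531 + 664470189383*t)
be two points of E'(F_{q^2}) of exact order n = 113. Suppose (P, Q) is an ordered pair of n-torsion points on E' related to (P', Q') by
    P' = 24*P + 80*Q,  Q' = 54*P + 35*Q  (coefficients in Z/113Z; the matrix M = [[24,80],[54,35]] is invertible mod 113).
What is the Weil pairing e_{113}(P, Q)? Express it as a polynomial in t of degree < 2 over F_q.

e_{113}(aP+bQ,cP+dQ) = e_{113}(P,Q)^(ad-bc); with (a,b,c,d)=(24,80,54,35) this gives the det-113 law.
Inverting 23 mod 113: 59. Thus e_{113}(P,Q) = e(P',Q')^{59}.
n = 113 = (1110001)_2 (7 bits, wt 4); accumulate f_{113,P'}(Q'+S)/f_{113,P'}(S) along the 6-step ladder.
Result: e(P',Q') = 5136482861604 + 7853326218184*t.
Thus e_{113}(P,Q) = 10377941376070 + 3299473311419*t.

10377941376070 + 3299473311419*t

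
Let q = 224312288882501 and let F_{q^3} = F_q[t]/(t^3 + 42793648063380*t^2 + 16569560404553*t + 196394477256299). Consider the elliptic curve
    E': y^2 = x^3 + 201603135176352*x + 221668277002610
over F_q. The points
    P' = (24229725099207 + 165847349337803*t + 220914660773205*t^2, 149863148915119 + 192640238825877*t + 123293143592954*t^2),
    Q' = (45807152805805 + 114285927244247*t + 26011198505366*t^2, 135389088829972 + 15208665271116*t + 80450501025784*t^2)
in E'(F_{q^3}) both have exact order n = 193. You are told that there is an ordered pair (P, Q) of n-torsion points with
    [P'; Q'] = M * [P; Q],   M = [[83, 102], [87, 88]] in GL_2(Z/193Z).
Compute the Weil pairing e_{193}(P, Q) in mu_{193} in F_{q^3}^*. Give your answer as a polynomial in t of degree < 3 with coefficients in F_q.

111338733638891 + 133267294698278*t + 135707380561747*t^2

Alternating bilinearity on E[193] (values in mu_{193} in F_{224312288882501^3}) gives e(P',Q') = e(P,Q)^det(M).
So e_{193}(P,Q) = e_{193}(P',Q')^{141}, since 167*141 = 1 mod 193.
8-bit Miller (11000001) on E'/F_{224312288882501} with a'=201603135176352, b'=221668277002610: accumulate tangent/chord ratios at Q'+S and P'+S'.
The quotient is 60914731868122 + 40200486030304*t + 162605348061680*t^2.
Raise to 141: e(P,Q) = 111338733638891 + 133267294698278*t + 135707380561747*t^2 in mu_{193}.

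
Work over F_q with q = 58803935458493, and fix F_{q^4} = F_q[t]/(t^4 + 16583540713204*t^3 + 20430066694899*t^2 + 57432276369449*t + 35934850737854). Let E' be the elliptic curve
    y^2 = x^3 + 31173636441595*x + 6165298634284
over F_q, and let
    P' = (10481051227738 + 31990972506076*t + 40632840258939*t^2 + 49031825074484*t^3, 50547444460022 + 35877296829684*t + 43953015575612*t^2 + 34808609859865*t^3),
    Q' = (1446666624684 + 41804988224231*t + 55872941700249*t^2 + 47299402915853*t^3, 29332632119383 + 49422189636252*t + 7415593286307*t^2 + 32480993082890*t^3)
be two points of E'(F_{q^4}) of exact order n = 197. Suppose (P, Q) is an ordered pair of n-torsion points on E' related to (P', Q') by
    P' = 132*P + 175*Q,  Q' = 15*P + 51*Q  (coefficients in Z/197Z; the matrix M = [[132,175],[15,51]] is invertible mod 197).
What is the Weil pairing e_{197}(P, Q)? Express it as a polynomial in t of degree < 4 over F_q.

4798947878259 + 47589324128577*t + 56052184790143*t^2 + 10572843012385*t^3

Since e_{197}(P,P)=e_{197}(Q,Q)=1 and e_{197}(Q,P)=e_{197}(P,Q)^{-1}, expanding e_{197}(132*P + 175*Q,15*P + 51*Q) leaves e(P,Q)^det(M).
132*51 - 175*15 = 4107; reduced mod 197: det = 167, inverse 151.
8-bit Miller (11000101) on E'/F_{58803935458493} with a'=31173636441595, b'=6165298634284: accumulate tangent/chord ratios at Q'+S and P'+S'.
Miller gives e_{197}(P',Q') = 55044081226408 + 39550372451439*t + 23247824694897*t^2 + 17459207242006*t^3 in F_{58803935458493^4}.
(55044081226408 + 39550372451439*t + 23247824694897*t^2 + 17459207242006*t^3)^{151} mod (58803935458493,f) = 4798947878259 + 47589324128577*t + 56052184790143*t^2 + 10572843012385*t^3.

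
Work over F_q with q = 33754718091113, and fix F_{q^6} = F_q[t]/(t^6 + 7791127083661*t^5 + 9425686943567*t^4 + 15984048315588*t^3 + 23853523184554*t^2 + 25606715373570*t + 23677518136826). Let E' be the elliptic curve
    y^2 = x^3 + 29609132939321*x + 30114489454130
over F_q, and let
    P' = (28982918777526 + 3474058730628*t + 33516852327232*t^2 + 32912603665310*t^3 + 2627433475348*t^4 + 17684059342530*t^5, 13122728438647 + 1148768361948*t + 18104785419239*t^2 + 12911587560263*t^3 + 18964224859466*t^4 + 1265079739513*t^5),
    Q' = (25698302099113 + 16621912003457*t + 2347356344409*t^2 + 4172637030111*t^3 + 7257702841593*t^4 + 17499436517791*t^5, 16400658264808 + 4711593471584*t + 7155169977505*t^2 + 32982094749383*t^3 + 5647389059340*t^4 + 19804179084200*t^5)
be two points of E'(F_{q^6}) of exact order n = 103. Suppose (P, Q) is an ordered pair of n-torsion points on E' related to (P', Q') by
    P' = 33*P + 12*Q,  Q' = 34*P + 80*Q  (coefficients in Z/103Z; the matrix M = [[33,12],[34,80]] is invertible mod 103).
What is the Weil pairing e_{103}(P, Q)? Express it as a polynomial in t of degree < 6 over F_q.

15757315518849 + 23586277187385*t + 9580471533061*t^2 + 3190928035945*t^3 + 21721239573947*t^4 + 29091762585677*t^5

The 103-Weil pairing on E[103] over F_{33754718091113} is alternating-bilinear: e_{103}(P',Q') = e_{103}(P,Q)^det(M).
So e_{103}(P,Q) = e_{103}(P',Q')^{3}, since 69*3 = 1 mod 103.
Miller loop for e_{103} over F_{33754718091113^6}: bits of 103 = 1100111; 6 double steps + 4 add steps, l/v at each.
Miller gives e_{103}(P',Q') = 21376521478618 + 15720515795198*t + 18985856652183*t^2 + 747865579527*t^3 + 17032602548833*t^4 + 5257969871712*t^5 in F_{33754718091113^6}.
(21376521478618 + 15720515795198*t + 18985856652183*t^2 + 747865579527*t^3 + 17032602548833*t^4 + 5257969871712*t^5)^{3} mod (33754718091113,f) = 15757315518849 + 23586277187385*t + 9580471533061*t^2 + 3190928035945*t^3 + 21721239573947*t^4 + 29091762585677*t^5.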